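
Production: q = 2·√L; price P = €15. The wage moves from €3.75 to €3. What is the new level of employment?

L* = 25

From P·MP_L = w with MP_L = L^(-1/2), the labor demand is L(w) = (15/w)^(2).
At w = 3.75: L = 16. At w = 3: L = 25.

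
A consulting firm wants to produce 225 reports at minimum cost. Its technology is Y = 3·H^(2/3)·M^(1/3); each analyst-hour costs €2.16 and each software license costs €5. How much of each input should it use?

H* = 125, M* = 27

Cost minimization requires the marginal rate of technical substitution to equal the input-price ratio: MP_H/MP_M = w/r.
Here MP_H/MP_M = (2/3)·(M/H)/(1/3) = 2·(M/H). Setting this equal to 2.16/5 = 0.432 gives M = 0.216H.
Substituting into Y = 225: 3·H^(2/3)·(0.216H)^(1/3) = 225.
Solving, H = 125 and M = 27.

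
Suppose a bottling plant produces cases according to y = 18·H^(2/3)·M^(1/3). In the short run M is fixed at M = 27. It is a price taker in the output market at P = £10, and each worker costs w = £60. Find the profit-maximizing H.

With M = 27, MP_H = (2/3)·18·H^(-1/3)·27^(1/3) = 36·H^(-1/3).
Profit maximization for a price taker requires P·MP_H = w: 10·36·H^(-1/3) = 60.
So H^(-1/3) = 1/6, which gives H = 216.

H* = 216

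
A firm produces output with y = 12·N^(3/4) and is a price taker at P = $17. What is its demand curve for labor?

MP_N = (3/4)·12·N^(-1/4) = 9·N^(-1/4).
Setting P·MP_N = w: 153·N^(-1/4) = w.
Solving for N: N^(-1/4) = w/153, so N = (153/w)^(4).

N(w) = (153/w)^(4)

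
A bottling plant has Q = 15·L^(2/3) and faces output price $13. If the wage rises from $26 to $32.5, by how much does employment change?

ΔL = -61

From P·MP_L = w with MP_L = 10·L^(-1/3), the labor demand is L(w) = (130/w)^(3).
At w = 26: L = 125. At w = 32.5: L = 64.
ΔL = 64 − 125 = -61.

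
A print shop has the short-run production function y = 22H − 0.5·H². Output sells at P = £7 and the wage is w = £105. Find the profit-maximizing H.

H* = 7

The marginal product of H is MP_H = 22 − H.
A price-taking firm hires until the value of the marginal product equals the wage: P·MP_H = w, so 7·(22 − H) = 105.
Then 22 − H = 15, giving H = 7.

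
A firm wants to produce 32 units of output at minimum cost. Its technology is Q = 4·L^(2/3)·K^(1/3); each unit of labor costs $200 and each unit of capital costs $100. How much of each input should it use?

L* = 8, K* = 8

Cost minimization requires the marginal rate of technical substitution to equal the input-price ratio: MP_L/MP_K = w/r.
Here MP_L/MP_K = (2/3)·(K/L)/(1/3) = 2·(K/L). Setting this equal to 200/100 = 2 gives K = L.
Substituting into Q = 32: 4·L^(2/3)·(L)^(1/3) = 32.
Solving, L = 8 and K = 8.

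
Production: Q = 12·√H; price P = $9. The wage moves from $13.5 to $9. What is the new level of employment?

H* = 36

From P·MP_H = w with MP_H = 6·H^(-1/2), the labor demand is H(w) = (54/w)^(2).
At w = 13.5: H = 16. At w = 9: H = 36.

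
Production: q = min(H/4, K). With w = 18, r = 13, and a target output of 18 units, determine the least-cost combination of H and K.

H* = 72, K* = 18

With a fixed-proportions technology, the cost-minimizing bundle uses no slack in either input: H/4 = K = q.
So H = 4·18 = 72 and K = 18.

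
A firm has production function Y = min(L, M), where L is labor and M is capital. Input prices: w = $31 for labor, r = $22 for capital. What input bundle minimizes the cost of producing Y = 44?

L* = 44, M* = 44

With a fixed-proportions technology, the cost-minimizing bundle uses no slack in either input: L = M = Y.
So L = 44 and M = 44.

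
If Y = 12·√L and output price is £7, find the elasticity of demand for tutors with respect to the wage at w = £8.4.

ε = -2

MP_L = (1/2)·12·L^(-1/2), so P·MP_L = w gives 42·L^(-1/2) = w.
Solving, L(w) = (42/w)^(2). This is a constant-elasticity form: L ∝ w^(−2), so ε = −2.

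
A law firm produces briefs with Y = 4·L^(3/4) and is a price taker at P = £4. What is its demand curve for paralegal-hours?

L(w) = 20736/w^(4)

MP_L = (3/4)·4·L^(-1/4) = 3·L^(-1/4).
Setting P·MP_L = w: 12·L^(-1/4) = w.
Solving for L: L^(-1/4) = w/12, so L = (12/w)^(4).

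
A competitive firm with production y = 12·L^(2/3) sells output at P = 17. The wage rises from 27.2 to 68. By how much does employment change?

ΔL = -117

From P·MP_L = w with MP_L = 8·L^(-1/3), the labor demand is L(w) = (136/w)^(3).
At w = 27.2: L = 125. At w = 68: L = 8.
ΔL = 8 − 125 = -117.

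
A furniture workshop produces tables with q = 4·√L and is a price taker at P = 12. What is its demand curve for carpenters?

L(w) = 576/w²

MP_L = (1/2)·4·L^(-1/2) = 2·L^(-1/2).
Setting P·MP_L = w: 24·L^(-1/2) = w.
Solving for L: L^(-1/2) = w/24, so L = (24/w)^(2).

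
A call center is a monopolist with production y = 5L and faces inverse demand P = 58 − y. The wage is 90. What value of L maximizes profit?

L* = 4

Marginal revenue from the inverse demand is MR = 58 − 2y.
The marginal product is MP_L = 5.
A monopolist hires until marginal revenue product equals the wage: MR·MP_L = w.
(58 − 10L)·5 = 90, so L = 4.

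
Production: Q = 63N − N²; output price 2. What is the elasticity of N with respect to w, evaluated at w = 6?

ε = -0.05

From P·MP_N = w with MP_N = 63 − 2N, labor demand is N(w) = (63 − w/2)/2.
dN/dw = −1/(4) = -0.25.
At w = 6, N = 30, so ε = (dN/dw)·(w/N) = (-0.25)·(6/30) = -0.05.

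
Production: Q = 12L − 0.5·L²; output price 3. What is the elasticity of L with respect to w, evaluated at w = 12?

ε = -0.5

From P·MP_L = w with MP_L = 12 − L, labor demand is L(w) = 12 − w/3.
dL/dw = −1/(3) = -1/3.
At w = 12, L = 8, so ε = (dL/dw)·(w/L) = (-1/3)·(12/8) = -0.5.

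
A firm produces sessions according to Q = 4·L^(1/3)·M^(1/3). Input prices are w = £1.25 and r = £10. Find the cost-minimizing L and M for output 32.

Cost minimization requires the marginal rate of technical substitution to equal the input-price ratio: MP_L/MP_M = w/r.
Here MP_L/MP_M = (1/3)·(M/L)/(1/3) = (M/L). Setting this equal to 1.25/10 = 0.125 gives M = 0.125L.
Substituting into Q = 32: 4·L^(1/3)·(0.125L)^(1/3) = 32.
Solving, L = 64 and M = 8.

L* = 64, M* = 8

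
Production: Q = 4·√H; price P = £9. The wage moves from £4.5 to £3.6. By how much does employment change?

ΔH = 9

From P·MP_H = w with MP_H = 2·H^(-1/2), the labor demand is H(w) = (18/w)^(2).
At w = 4.5: H = 16. At w = 3.6: H = 25.
ΔH = 25 − 16 = 9.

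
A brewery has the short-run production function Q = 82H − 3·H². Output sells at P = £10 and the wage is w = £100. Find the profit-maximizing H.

H* = 12

The marginal product of H is MP_H = 82 − 6H.
A price-taking firm hires until the value of the marginal product equals the wage: P·MP_H = w, so 10·(82 − 6H) = 100.
Then 82 − 6H = 10, giving H = 12.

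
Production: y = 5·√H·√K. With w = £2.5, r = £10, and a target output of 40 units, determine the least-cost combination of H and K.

H* = 16, K* = 4

Cost minimization requires the marginal rate of technical substitution to equal the input-price ratio: MP_H/MP_K = w/r.
Here MP_H/MP_K = (1/2)·(K/H)/(1/2) = (K/H). Setting this equal to 2.5/10 = 0.25 gives K = 0.25H.
Substituting into y = 40: 5·H^(1/2)·(0.25H)^(1/2) = 40.
Solving, H = 16 and K = 4.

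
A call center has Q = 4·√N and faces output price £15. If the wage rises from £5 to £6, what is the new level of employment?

N* = 25

From P·MP_N = w with MP_N = 2·N^(-1/2), the labor demand is N(w) = (30/w)^(2).
At w = 5: N = 36. At w = 6: N = 25.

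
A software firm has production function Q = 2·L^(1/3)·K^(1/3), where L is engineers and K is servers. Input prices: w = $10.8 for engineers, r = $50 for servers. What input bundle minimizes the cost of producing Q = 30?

Cost minimization requires the marginal rate of technical substitution to equal the input-price ratio: MP_L/MP_K = w/r.
Here MP_L/MP_K = (1/3)·(K/L)/(1/3) = (K/L). Setting this equal to 10.8/50 = 0.216 gives K = 0.216L.
Substituting into Q = 30: 2·L^(1/3)·(0.216L)^(1/3) = 30.
Solving, L = 125 and K = 27.

L* = 125, K* = 27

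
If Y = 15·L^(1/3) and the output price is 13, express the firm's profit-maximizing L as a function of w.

MP_L = (1/3)·15·L^(-2/3) = 5·L^(-2/3).
Setting P·MP_L = w: 65·L^(-2/3) = w.
Solving for L: L^(-2/3) = w/65, so L = (65/w)^(3/2).

L(w) = (65/w)^(3/2)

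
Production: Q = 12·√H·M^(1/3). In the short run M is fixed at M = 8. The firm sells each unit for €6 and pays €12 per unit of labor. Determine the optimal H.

H* = 36

With M = 8, MP_H = (1/2)·12·H^(-1/2)·8^(1/3) = 12·H^(-1/2).
Profit maximization for a price taker requires P·MP_H = w: 6·12·H^(-1/2) = 12.
So H^(-1/2) = 1/6, which gives H = 36.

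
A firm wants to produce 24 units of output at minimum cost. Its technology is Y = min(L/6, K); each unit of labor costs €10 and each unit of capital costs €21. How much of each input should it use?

With a fixed-proportions technology, the cost-minimizing bundle uses no slack in either input: L/6 = K = Y.
So L = 6·24 = 144 and K = 24.

L* = 144, K* = 24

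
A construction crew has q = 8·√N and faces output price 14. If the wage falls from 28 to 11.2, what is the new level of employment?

From P·MP_N = w with MP_N = 4·N^(-1/2), the labor demand is N(w) = (56/w)^(2).
At w = 28: N = 4. At w = 11.2: N = 25.

N* = 25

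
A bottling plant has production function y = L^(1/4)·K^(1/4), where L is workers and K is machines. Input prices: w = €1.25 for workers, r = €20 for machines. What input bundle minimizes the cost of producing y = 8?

Cost minimization requires the marginal rate of technical substitution to equal the input-price ratio: MP_L/MP_K = w/r.
Here MP_L/MP_K = (1/4)·(K/L)/(1/4) = (K/L). Setting this equal to 1.25/20 = 0.0625 gives K = 0.0625L.
Substituting into y = 8: L^(1/4)·(0.0625L)^(1/4) = 8.
Solving, L = 256 and K = 16.

L* = 256, K* = 16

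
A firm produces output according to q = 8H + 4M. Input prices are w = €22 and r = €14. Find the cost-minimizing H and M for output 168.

The inputs are perfect substitutes, so the firm uses whichever has the lower cost per unit of output.
Cost per unit of output via H is w/8 = 2.75; via M it is r/4 = 3.5. H is cheaper.
Producing q = 168 with H alone: H = 21, M = 0.

H* = 21, M* = 0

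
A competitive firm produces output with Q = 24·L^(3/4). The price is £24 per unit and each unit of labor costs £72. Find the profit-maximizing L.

MP_L = (3/4)·24·L^(-1/4) = 18·L^(-1/4).
Profit maximization for a price taker requires P·MP_L = w: 24·18·L^(-1/4) = 72.
So L^(-1/4) = 1/6, which gives L = 1296.

L* = 1296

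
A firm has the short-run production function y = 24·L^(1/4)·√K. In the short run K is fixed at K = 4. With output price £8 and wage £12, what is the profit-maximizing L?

L* = 16

With K = 4, MP_L = (1/4)·24·L^(-3/4)·4^(1/2) = 12·L^(-3/4).
Profit maximization for a price taker requires P·MP_L = w: 8·12·L^(-3/4) = 12.
So L^(-3/4) = 0.125, which gives L = 16.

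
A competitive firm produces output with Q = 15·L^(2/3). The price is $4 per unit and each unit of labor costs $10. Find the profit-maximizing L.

MP_L = (2/3)·15·L^(-1/3) = 10·L^(-1/3).
Profit maximization for a price taker requires P·MP_L = w: 4·10·L^(-1/3) = 10.
So L^(-1/3) = 0.25, which gives L = 64.

L* = 64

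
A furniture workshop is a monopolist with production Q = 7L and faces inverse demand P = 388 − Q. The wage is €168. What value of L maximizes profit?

L* = 26

Marginal revenue from the inverse demand is MR = 388 − 2Q.
The marginal product is MP_L = 7.
A monopolist hires until marginal revenue product equals the wage: MR·MP_L = w.
(388 − 14L)·7 = 168, so L = 26.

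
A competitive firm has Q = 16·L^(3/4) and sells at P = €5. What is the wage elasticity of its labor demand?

MP_L = (3/4)·16·L^(-1/4), so P·MP_L = w gives 60·L^(-1/4) = w.
Solving, L(w) = (60/w)^(4). This is a constant-elasticity form: L ∝ w^(−4), so ε = −4.

ε = -4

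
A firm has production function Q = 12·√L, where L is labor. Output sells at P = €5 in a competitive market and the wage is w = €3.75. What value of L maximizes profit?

L* = 64

MP_L = (1/2)·12·L^(-1/2) = 6·L^(-1/2).
Profit maximization for a price taker requires P·MP_L = w: 5·6·L^(-1/2) = 3.75.
So L^(-1/2) = 0.125, which gives L = 64.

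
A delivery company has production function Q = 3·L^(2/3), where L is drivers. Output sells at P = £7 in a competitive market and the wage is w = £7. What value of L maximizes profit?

L* = 8

MP_L = (2/3)·3·L^(-1/3) = 2·L^(-1/3).
Profit maximization for a price taker requires P·MP_L = w: 7·2·L^(-1/3) = 7.
So L^(-1/3) = 0.5, which gives L = 8.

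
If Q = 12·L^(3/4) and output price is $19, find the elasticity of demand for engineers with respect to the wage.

ε = -4

MP_L = (3/4)·12·L^(-1/4), so P·MP_L = w gives 171·L^(-1/4) = w.
Solving, L(w) = (171/w)^(4). This is a constant-elasticity form: L ∝ w^(−4), so ε = −4.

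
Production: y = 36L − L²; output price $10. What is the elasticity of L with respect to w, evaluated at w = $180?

ε = -1

From P·MP_L = w with MP_L = 36 − 2L, labor demand is L(w) = (36 − w/10)/2.
dL/dw = −1/(20) = -0.05.
At w = 180, L = 9, so ε = (dL/dw)·(w/L) = (-0.05)·(180/9) = -1.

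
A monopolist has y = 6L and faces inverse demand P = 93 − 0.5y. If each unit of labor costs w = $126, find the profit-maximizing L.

L* = 12

Marginal revenue from the inverse demand is MR = 93 − y.
The marginal product is MP_L = 6.
A monopolist hires until marginal revenue product equals the wage: MR·MP_L = w.
(93 − 6L)·6 = 126, so L = 12.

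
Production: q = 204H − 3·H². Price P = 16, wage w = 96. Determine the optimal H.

H* = 33

The marginal product of H is MP_H = 204 − 6H.
A price-taking firm hires until the value of the marginal product equals the wage: P·MP_H = w, so 16·(204 − 6H) = 96.
Then 204 − 6H = 6, giving H = 33.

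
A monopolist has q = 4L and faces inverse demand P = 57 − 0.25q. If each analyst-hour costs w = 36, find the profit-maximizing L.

Marginal revenue from the inverse demand is MR = 57 − 0.5q.
The marginal product is MP_L = 4.
A monopolist hires until marginal revenue product equals the wage: MR·MP_L = w.
(57 − 2L)·4 = 36, so L = 24.

L* = 24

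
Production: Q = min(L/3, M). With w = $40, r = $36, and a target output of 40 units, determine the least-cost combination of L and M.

L* = 120, M* = 40

With a fixed-proportions technology, the cost-minimizing bundle uses no slack in either input: L/3 = M = Q.
So L = 3·40 = 120 and M = 40.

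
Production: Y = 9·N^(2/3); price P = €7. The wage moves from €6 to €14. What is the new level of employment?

N* = 27

From P·MP_N = w with MP_N = 6·N^(-1/3), the labor demand is N(w) = (42/w)^(3).
At w = 6: N = 343. At w = 14: N = 27.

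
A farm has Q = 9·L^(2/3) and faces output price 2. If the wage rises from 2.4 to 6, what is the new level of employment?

From P·MP_L = w with MP_L = 6·L^(-1/3), the labor demand is L(w) = (12/w)^(3).
At w = 2.4: L = 125. At w = 6: L = 8.

L* = 8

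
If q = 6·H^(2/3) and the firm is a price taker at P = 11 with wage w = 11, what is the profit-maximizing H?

MP_H = (2/3)·6·H^(-1/3) = 4·H^(-1/3).
Profit maximization for a price taker requires P·MP_H = w: 11·4·H^(-1/3) = 11.
So H^(-1/3) = 0.25, which gives H = 64.

H* = 64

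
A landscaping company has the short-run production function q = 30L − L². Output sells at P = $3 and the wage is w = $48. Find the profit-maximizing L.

The marginal product of L is MP_L = 30 − 2L.
A price-taking firm hires until the value of the marginal product equals the wage: P·MP_L = w, so 3·(30 − 2L) = 48.
Then 30 − 2L = 16, giving L = 7.

L* = 7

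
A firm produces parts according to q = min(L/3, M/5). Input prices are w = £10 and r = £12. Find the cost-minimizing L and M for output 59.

With a fixed-proportions technology, the cost-minimizing bundle uses no slack in either input: L/3 = M/5 = q.
So L = 3·59 = 177 and M = 5·59 = 295.

L* = 177, M* = 295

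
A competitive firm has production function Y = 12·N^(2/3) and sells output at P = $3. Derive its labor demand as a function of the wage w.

N(w) = 13824/w³

MP_N = (2/3)·12·N^(-1/3) = 8·N^(-1/3).
Setting P·MP_N = w: 24·N^(-1/3) = w.
Solving for N: N^(-1/3) = w/24, so N = (24/w)^(3).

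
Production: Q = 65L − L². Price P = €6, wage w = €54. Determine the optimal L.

L* = 28

The marginal product of L is MP_L = 65 − 2L.
A price-taking firm hires until the value of the marginal product equals the wage: P·MP_L = w, so 6·(65 − 2L) = 54.
Then 65 − 2L = 9, giving L = 28.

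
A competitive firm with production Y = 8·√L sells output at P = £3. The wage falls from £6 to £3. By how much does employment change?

ΔL = 12

From P·MP_L = w with MP_L = 4·L^(-1/2), the labor demand is L(w) = (12/w)^(2).
At w = 6: L = 4. At w = 3: L = 16.
ΔL = 16 − 4 = 12.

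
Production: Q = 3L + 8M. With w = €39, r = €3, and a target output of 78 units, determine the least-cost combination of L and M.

The inputs are perfect substitutes, so the firm uses whichever has the lower cost per unit of output.
Cost per unit of output via L is w/3 = 13; via M it is r/8 = 0.375. M is cheaper.
Producing Q = 78 with M alone: L = 0, M = 9.75.

L* = 0, M* = 9.75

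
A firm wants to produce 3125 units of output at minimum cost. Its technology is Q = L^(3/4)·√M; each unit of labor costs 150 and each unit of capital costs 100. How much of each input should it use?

L* = 625, M* = 625

Cost minimization requires the marginal rate of technical substitution to equal the input-price ratio: MP_L/MP_M = w/r.
Here MP_L/MP_M = (3/4)·(M/L)/(1/2) = 1.5·(M/L). Setting this equal to 150/100 = 1.5 gives M = L.
Substituting into Q = 3125: L^(3/4)·(L)^(1/2) = 3125.
Solving, L = 625 and M = 625.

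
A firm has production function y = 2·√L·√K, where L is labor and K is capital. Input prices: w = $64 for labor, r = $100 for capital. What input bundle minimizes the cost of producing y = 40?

Cost minimization requires the marginal rate of technical substitution to equal the input-price ratio: MP_L/MP_K = w/r.
Here MP_L/MP_K = (1/2)·(K/L)/(1/2) = (K/L). Setting this equal to 64/100 = 0.64 gives K = 0.64L.
Substituting into y = 40: 2·L^(1/2)·(0.64L)^(1/2) = 40.
Solving, L = 25 and K = 16.

L* = 25, K* = 16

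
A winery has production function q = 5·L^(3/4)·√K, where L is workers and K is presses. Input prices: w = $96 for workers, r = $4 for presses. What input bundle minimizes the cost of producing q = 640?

L* = 16, K* = 256

Cost minimization requires the marginal rate of technical substitution to equal the input-price ratio: MP_L/MP_K = w/r.
Here MP_L/MP_K = (3/4)·(K/L)/(1/2) = 1.5·(K/L). Setting this equal to 96/4 = 24 gives K = 16L.
Substituting into q = 640: 5·L^(3/4)·(16L)^(1/2) = 640.
Solving, L = 16 and K = 256.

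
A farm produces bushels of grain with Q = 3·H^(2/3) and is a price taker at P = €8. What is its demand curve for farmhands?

MP_H = (2/3)·3·H^(-1/3) = 2·H^(-1/3).
Setting P·MP_H = w: 16·H^(-1/3) = w.
Solving for H: H^(-1/3) = w/16, so H = (16/w)^(3).

H(w) = 4096/w³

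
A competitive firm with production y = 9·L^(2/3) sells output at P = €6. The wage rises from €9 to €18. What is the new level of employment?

L* = 8

From P·MP_L = w with MP_L = 6·L^(-1/3), the labor demand is L(w) = (36/w)^(3).
At w = 9: L = 64. At w = 18: L = 8.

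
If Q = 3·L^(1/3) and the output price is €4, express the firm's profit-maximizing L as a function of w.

MP_L = (1/3)·3·L^(-2/3) = L^(-2/3).
Setting P·MP_L = w: 4·L^(-2/3) = w.
Solving for L: L^(-2/3) = w/4, so L = (4/w)^(3/2).

L(w) = (4/w)^(3/2)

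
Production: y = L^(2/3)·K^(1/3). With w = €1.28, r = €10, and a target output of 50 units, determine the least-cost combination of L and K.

L* = 125, K* = 8

Cost minimization requires the marginal rate of technical substitution to equal the input-price ratio: MP_L/MP_K = w/r.
Here MP_L/MP_K = (2/3)·(K/L)/(1/3) = 2·(K/L). Setting this equal to 1.28/10 = 0.128 gives K = 0.064L.
Substituting into y = 50: L^(2/3)·(0.064L)^(1/3) = 50.
Solving, L = 125 and K = 8.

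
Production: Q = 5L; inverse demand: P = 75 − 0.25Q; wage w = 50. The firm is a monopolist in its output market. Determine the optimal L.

L* = 26

Marginal revenue from the inverse demand is MR = 75 − 0.5Q.
The marginal product is MP_L = 5.
A monopolist hires until marginal revenue product equals the wage: MR·MP_L = w.
(75 − 2.5L)·5 = 50, so L = 26.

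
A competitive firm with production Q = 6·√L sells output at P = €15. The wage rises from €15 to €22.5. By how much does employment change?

ΔL = -5

From P·MP_L = w with MP_L = 3·L^(-1/2), the labor demand is L(w) = (45/w)^(2).
At w = 15: L = 9. At w = 22.5: L = 4.
ΔL = 4 − 9 = -5.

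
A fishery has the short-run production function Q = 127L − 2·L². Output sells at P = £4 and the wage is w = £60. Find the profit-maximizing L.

L* = 28

The marginal product of L is MP_L = 127 − 4L.
A price-taking firm hires until the value of the marginal product equals the wage: P·MP_L = w, so 4·(127 − 4L) = 60.
Then 127 − 4L = 15, giving L = 28.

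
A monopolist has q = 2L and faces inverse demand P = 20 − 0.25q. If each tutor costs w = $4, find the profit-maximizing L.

L* = 18

Marginal revenue from the inverse demand is MR = 20 − 0.5q.
The marginal product is MP_L = 2.
A monopolist hires until marginal revenue product equals the wage: MR·MP_L = w.
(20 − L)·2 = 4, so L = 18.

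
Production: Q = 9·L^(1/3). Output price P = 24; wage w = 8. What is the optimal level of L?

MP_L = (1/3)·9·L^(-2/3) = 3·L^(-2/3).
Profit maximization for a price taker requires P·MP_L = w: 24·3·L^(-2/3) = 8.
So L^(-2/3) = 1/9, which gives L = 27.

L* = 27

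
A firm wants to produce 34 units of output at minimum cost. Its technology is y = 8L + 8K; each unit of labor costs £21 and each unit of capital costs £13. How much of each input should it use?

L* = 0, K* = 4.25

The inputs are perfect substitutes, so the firm uses whichever has the lower cost per unit of output.
Cost per unit of output via L is w/8 = 2.625; via K it is r/8 = 1.625. K is cheaper.
Producing y = 34 with K alone: L = 0, K = 4.25.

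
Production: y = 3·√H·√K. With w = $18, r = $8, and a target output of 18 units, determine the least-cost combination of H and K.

H* = 4, K* = 9

Cost minimization requires the marginal rate of technical substitution to equal the input-price ratio: MP_H/MP_K = w/r.
Here MP_H/MP_K = (1/2)·(K/H)/(1/2) = (K/H). Setting this equal to 18/8 = 2.25 gives K = 2.25H.
Substituting into y = 18: 3·H^(1/2)·(2.25H)^(1/2) = 18.
Solving, H = 4 and K = 9.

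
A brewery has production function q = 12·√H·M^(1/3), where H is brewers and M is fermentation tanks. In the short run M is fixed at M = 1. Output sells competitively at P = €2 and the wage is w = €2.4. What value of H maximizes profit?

With M = 1, MP_H = (1/2)·12·H^(-1/2)·1^(1/3) = 6·H^(-1/2).
Profit maximization for a price taker requires P·MP_H = w: 2·6·H^(-1/2) = 2.4.
So H^(-1/2) = 0.2, which gives H = 25.

H* = 25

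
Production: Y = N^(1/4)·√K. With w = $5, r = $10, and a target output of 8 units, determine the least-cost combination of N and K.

N* = 16, K* = 16

Cost minimization requires the marginal rate of technical substitution to equal the input-price ratio: MP_N/MP_K = w/r.
Here MP_N/MP_K = (1/4)·(K/N)/(1/2) = 0.5·(K/N). Setting this equal to 5/10 = 0.5 gives K = N.
Substituting into Y = 8: N^(1/4)·(N)^(1/2) = 8.
Solving, N = 16 and K = 16.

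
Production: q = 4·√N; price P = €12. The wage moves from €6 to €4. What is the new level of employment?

N* = 36

From P·MP_N = w with MP_N = 2·N^(-1/2), the labor demand is N(w) = (24/w)^(2).
At w = 6: N = 16. At w = 4: N = 36.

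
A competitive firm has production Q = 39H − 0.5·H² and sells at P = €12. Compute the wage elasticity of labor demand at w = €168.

ε = -0.56

From P·MP_H = w with MP_H = 39 − H, labor demand is H(w) = 39 − w/12.
dH/dw = −1/(12) = -1/12.
At w = 168, H = 25, so ε = (dH/dw)·(w/H) = (-1/12)·(168/25) = -0.56.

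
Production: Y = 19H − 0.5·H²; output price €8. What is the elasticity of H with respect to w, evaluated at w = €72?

From P·MP_H = w with MP_H = 19 − H, labor demand is H(w) = 19 − w/8.
dH/dw = −1/(8) = -0.125.
At w = 72, H = 10, so ε = (dH/dw)·(w/H) = (-0.125)·(72/10) = -0.9.

ε = -0.9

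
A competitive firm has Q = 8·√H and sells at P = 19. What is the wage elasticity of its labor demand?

ε = -2

MP_H = (1/2)·8·H^(-1/2), so P·MP_H = w gives 76·H^(-1/2) = w.
Solving, H(w) = (76/w)^(2). This is a constant-elasticity form: H ∝ w^(−2), so ε = −2.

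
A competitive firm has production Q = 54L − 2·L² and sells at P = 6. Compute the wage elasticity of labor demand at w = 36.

From P·MP_L = w with MP_L = 54 − 4L, labor demand is L(w) = (54 − w/6)/4.
dL/dw = −1/(24) = -1/24.
At w = 36, L = 12, so ε = (dL/dw)·(w/L) = (-1/24)·(36/12) = -0.125.

ε = -0.125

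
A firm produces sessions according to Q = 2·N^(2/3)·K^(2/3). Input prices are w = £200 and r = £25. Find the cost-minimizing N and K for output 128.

N* = 8, K* = 64

Cost minimization requires the marginal rate of technical substitution to equal the input-price ratio: MP_N/MP_K = w/r.
Here MP_N/MP_K = (2/3)·(K/N)/(2/3) = (K/N). Setting this equal to 200/25 = 8 gives K = 8N.
Substituting into Q = 128: 2·N^(2/3)·(8N)^(2/3) = 128.
Solving, N = 8 and K = 64.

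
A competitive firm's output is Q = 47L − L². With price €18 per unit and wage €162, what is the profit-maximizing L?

L* = 19

The marginal product of L is MP_L = 47 − 2L.
A price-taking firm hires until the value of the marginal product equals the wage: P·MP_L = w, so 18·(47 − 2L) = 162.
Then 47 − 2L = 9, giving L = 19.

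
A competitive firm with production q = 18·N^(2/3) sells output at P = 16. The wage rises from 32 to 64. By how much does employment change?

ΔN = -189

From P·MP_N = w with MP_N = 12·N^(-1/3), the labor demand is N(w) = (192/w)^(3).
At w = 32: N = 216. At w = 64: N = 27.
ΔN = 27 − 216 = -189.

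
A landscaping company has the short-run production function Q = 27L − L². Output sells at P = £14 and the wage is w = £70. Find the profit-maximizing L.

The marginal product of L is MP_L = 27 − 2L.
A price-taking firm hires until the value of the marginal product equals the wage: P·MP_L = w, so 14·(27 − 2L) = 70.
Then 27 − 2L = 5, giving L = 11.

L* = 11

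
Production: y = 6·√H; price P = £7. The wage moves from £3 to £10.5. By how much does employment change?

From P·MP_H = w with MP_H = 3·H^(-1/2), the labor demand is H(w) = (21/w)^(2).
At w = 3: H = 49. At w = 10.5: H = 4.
ΔH = 4 − 49 = -45.

ΔH = -45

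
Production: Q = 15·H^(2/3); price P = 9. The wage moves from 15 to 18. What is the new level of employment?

H* = 125

From P·MP_H = w with MP_H = 10·H^(-1/3), the labor demand is H(w) = (90/w)^(3).
At w = 15: H = 216. At w = 18: H = 125.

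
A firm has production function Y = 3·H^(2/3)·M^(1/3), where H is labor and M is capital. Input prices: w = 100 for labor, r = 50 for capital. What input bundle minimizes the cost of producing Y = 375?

Cost minimization requires the marginal rate of technical substitution to equal the input-price ratio: MP_H/MP_M = w/r.
Here MP_H/MP_M = (2/3)·(M/H)/(1/3) = 2·(M/H). Setting this equal to 100/50 = 2 gives M = H.
Substituting into Y = 375: 3·H^(2/3)·(H)^(1/3) = 375.
Solving, H = 125 and M = 125.

H* = 125, M* = 125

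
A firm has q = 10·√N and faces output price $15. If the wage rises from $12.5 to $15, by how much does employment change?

From P·MP_N = w with MP_N = 5·N^(-1/2), the labor demand is N(w) = (75/w)^(2).
At w = 12.5: N = 36. At w = 15: N = 25.
ΔN = 25 − 36 = -11.

ΔN = -11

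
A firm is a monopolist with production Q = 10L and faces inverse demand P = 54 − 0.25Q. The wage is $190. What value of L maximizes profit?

L* = 7

Marginal revenue from the inverse demand is MR = 54 − 0.5Q.
The marginal product is MP_L = 10.
A monopolist hires until marginal revenue product equals the wage: MR·MP_L = w.
(54 − 5L)·10 = 190, so L = 7.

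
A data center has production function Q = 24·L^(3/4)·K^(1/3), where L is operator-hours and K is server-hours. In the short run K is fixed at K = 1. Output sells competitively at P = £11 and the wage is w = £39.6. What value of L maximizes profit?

With K = 1, MP_L = (3/4)·24·L^(-1/4)·1^(1/3) = 18·L^(-1/4).
Profit maximization for a price taker requires P·MP_L = w: 11·18·L^(-1/4) = 39.6.
So L^(-1/4) = 0.2, which gives L = 625.

L* = 625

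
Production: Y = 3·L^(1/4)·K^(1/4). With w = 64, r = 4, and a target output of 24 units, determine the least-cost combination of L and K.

L* = 16, K* = 256

Cost minimization requires the marginal rate of technical substitution to equal the input-price ratio: MP_L/MP_K = w/r.
Here MP_L/MP_K = (1/4)·(K/L)/(1/4) = (K/L). Setting this equal to 64/4 = 16 gives K = 16L.
Substituting into Y = 24: 3·L^(1/4)·(16L)^(1/4) = 24.
Solving, L = 16 and K = 256.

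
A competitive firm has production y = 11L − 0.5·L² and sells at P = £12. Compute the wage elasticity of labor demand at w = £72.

From P·MP_L = w with MP_L = 11 − L, labor demand is L(w) = 11 − w/12.
dL/dw = −1/(12) = -1/12.
At w = 72, L = 5, so ε = (dL/dw)·(w/L) = (-1/12)·(72/5) = -1.2.

ε = -1.2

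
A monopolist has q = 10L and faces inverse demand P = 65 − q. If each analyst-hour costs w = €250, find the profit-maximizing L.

Marginal revenue from the inverse demand is MR = 65 − 2q.
The marginal product is MP_L = 10.
A monopolist hires until marginal revenue product equals the wage: MR·MP_L = w.
(65 − 20L)·10 = 250, so L = 2.

L* = 2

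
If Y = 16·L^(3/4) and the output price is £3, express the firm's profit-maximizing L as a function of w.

L(w) = 1679616/w^(4)

MP_L = (3/4)·16·L^(-1/4) = 12·L^(-1/4).
Setting P·MP_L = w: 36·L^(-1/4) = w.
Solving for L: L^(-1/4) = w/36, so L = (36/w)^(4).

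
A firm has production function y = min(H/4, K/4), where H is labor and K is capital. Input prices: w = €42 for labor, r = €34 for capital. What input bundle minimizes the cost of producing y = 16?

With a fixed-proportions technology, the cost-minimizing bundle uses no slack in either input: H/4 = K/4 = y.
So H = 4·16 = 64 and K = 4·16 = 64.

H* = 64, K* = 64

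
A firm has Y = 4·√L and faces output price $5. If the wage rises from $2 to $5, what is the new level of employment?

From P·MP_L = w with MP_L = 2·L^(-1/2), the labor demand is L(w) = (10/w)^(2).
At w = 2: L = 25. At w = 5: L = 4.

L* = 4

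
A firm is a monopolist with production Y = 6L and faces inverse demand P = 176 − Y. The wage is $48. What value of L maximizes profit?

Marginal revenue from the inverse demand is MR = 176 − 2Y.
The marginal product is MP_L = 6.
A monopolist hires until marginal revenue product equals the wage: MR·MP_L = w.
(176 − 12L)·6 = 48, so L = 14.

L* = 14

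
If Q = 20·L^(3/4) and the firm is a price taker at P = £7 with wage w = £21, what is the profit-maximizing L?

L* = 625

MP_L = (3/4)·20·L^(-1/4) = 15·L^(-1/4).
Profit maximization for a price taker requires P·MP_L = w: 7·15·L^(-1/4) = 21.
So L^(-1/4) = 0.2, which gives L = 625.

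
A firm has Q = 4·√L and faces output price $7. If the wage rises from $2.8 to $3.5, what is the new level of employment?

L* = 16

From P·MP_L = w with MP_L = 2·L^(-1/2), the labor demand is L(w) = (14/w)^(2).
At w = 2.8: L = 25. At w = 3.5: L = 16.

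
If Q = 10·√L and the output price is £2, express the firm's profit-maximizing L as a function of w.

L(w) = 100/w²

MP_L = (1/2)·10·L^(-1/2) = 5·L^(-1/2).
Setting P·MP_L = w: 10·L^(-1/2) = w.
Solving for L: L^(-1/2) = w/10, so L = (10/w)^(2).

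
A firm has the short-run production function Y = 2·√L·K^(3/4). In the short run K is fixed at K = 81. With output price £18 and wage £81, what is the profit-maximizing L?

L* = 36

With K = 81, MP_L = (1/2)·2·L^(-1/2)·81^(3/4) = 27·L^(-1/2).
Profit maximization for a price taker requires P·MP_L = w: 18·27·L^(-1/2) = 81.
So L^(-1/2) = 1/6, which gives L = 36.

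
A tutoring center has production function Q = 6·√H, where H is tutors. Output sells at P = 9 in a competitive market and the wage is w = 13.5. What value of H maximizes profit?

H* = 4

MP_H = (1/2)·6·H^(-1/2) = 3·H^(-1/2).
Profit maximization for a price taker requires P·MP_H = w: 9·3·H^(-1/2) = 13.5.
So H^(-1/2) = 0.5, which gives H = 4.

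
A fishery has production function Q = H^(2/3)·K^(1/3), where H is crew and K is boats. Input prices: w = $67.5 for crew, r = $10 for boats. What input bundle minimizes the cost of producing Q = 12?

Cost minimization requires the marginal rate of technical substitution to equal the input-price ratio: MP_H/MP_K = w/r.
Here MP_H/MP_K = (2/3)·(K/H)/(1/3) = 2·(K/H). Setting this equal to 67.5/10 = 6.75 gives K = 3.375H.
Substituting into Q = 12: H^(2/3)·(3.375H)^(1/3) = 12.
Solving, H = 8 and K = 27.

H* = 8, K* = 27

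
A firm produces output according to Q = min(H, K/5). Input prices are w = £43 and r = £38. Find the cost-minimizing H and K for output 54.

With a fixed-proportions technology, the cost-minimizing bundle uses no slack in either input: H = K/5 = Q.
So H = 54 and K = 5·54 = 270.

H* = 54, K* = 270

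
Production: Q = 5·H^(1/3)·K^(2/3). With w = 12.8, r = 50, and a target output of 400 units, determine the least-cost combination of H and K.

H* = 125, K* = 64

Cost minimization requires the marginal rate of technical substitution to equal the input-price ratio: MP_H/MP_K = w/r.
Here MP_H/MP_K = (1/3)·(K/H)/(2/3) = 0.5·(K/H). Setting this equal to 12.8/50 = 0.256 gives K = 0.512H.
Substituting into Q = 400: 5·H^(1/3)·(0.512H)^(2/3) = 400.
Solving, H = 125 and K = 64.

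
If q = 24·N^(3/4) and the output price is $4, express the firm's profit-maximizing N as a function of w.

N(w) = (72/w)^(4)

MP_N = (3/4)·24·N^(-1/4) = 18·N^(-1/4).
Setting P·MP_N = w: 72·N^(-1/4) = w.
Solving for N: N^(-1/4) = w/72, so N = (72/w)^(4).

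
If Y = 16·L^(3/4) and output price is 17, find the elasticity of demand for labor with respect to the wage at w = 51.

ε = -4

MP_L = (3/4)·16·L^(-1/4), so P·MP_L = w gives 204·L^(-1/4) = w.
Solving, L(w) = (204/w)^(4). This is a constant-elasticity form: L ∝ w^(−4), so ε = −4.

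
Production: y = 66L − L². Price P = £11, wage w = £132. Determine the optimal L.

L* = 27

The marginal product of L is MP_L = 66 − 2L.
A price-taking firm hires until the value of the marginal product equals the wage: P·MP_L = w, so 11·(66 − 2L) = 132.
Then 66 − 2L = 12, giving L = 27.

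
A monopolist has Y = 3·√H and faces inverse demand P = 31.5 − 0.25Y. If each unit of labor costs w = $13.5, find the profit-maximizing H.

H* = 9

Marginal revenue from the inverse demand is MR = 31.5 − 0.5Y.
The marginal product is MP_H = 1.5·H^(-1/2).
A monopolist hires until marginal revenue product equals the wage: MR·MP_H = w.
At H, Y = 3·√H. Substituting and solving: (31.5 − 1.5·√H)·1.5·H^(-1/2) = 13.5 gives H = 9.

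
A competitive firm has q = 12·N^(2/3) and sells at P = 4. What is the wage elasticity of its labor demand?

MP_N = (2/3)·12·N^(-1/3), so P·MP_N = w gives 32·N^(-1/3) = w.
Solving, N(w) = (32/w)^(3). This is a constant-elasticity form: N ∝ w^(−3), so ε = −3.

ε = -3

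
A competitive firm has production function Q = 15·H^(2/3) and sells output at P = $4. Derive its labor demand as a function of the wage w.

H(w) = 64000/w³

MP_H = (2/3)·15·H^(-1/3) = 10·H^(-1/3).
Setting P·MP_H = w: 40·H^(-1/3) = w.
Solving for H: H^(-1/3) = w/40, so H = (40/w)^(3).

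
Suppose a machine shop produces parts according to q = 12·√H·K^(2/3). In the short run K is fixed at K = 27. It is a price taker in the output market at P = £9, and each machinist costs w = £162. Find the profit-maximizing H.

H* = 9

With K = 27, MP_H = (1/2)·12·H^(-1/2)·27^(2/3) = 54·H^(-1/2).
Profit maximization for a price taker requires P·MP_H = w: 9·54·H^(-1/2) = 162.
So H^(-1/2) = 1/3, which gives H = 9.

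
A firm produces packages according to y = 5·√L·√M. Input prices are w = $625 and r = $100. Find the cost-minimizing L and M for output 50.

Cost minimization requires the marginal rate of technical substitution to equal the input-price ratio: MP_L/MP_M = w/r.
Here MP_L/MP_M = (1/2)·(M/L)/(1/2) = (M/L). Setting this equal to 625/100 = 6.25 gives M = 6.25L.
Substituting into y = 50: 5·L^(1/2)·(6.25L)^(1/2) = 50.
Solving, L = 4 and M = 25.

L* = 4, M* = 25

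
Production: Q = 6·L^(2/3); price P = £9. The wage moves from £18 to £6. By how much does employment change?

ΔL = 208

From P·MP_L = w with MP_L = 4·L^(-1/3), the labor demand is L(w) = (36/w)^(3).
At w = 18: L = 8. At w = 6: L = 216.
ΔL = 216 − 8 = 208.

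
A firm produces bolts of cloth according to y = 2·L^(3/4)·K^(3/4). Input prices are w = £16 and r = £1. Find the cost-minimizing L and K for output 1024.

L* = 16, K* = 256

Cost minimization requires the marginal rate of technical substitution to equal the input-price ratio: MP_L/MP_K = w/r.
Here MP_L/MP_K = (3/4)·(K/L)/(3/4) = (K/L). Setting this equal to 16/1 = 16 gives K = 16L.
Substituting into y = 1024: 2·L^(3/4)·(16L)^(3/4) = 1024.
Solving, L = 16 and K = 256.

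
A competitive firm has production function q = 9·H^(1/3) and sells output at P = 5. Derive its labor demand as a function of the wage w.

H(w) = (15/w)^(3/2)

MP_H = (1/3)·9·H^(-2/3) = 3·H^(-2/3).
Setting P·MP_H = w: 15·H^(-2/3) = w.
Solving for H: H^(-2/3) = w/15, so H = (15/w)^(3/2).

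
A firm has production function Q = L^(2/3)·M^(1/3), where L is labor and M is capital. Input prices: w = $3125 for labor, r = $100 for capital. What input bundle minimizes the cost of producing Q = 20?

Cost minimization requires the marginal rate of technical substitution to equal the input-price ratio: MP_L/MP_M = w/r.
Here MP_L/MP_M = (2/3)·(M/L)/(1/3) = 2·(M/L). Setting this equal to 3125/100 = 31.25 gives M = 15.625L.
Substituting into Q = 20: L^(2/3)·(15.625L)^(1/3) = 20.
Solving, L = 8 and M = 125.

L* = 8, M* = 125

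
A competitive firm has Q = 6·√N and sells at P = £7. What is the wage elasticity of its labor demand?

MP_N = (1/2)·6·N^(-1/2), so P·MP_N = w gives 21·N^(-1/2) = w.
Solving, N(w) = (21/w)^(2). This is a constant-elasticity form: N ∝ w^(−2), so ε = −2.

ε = -2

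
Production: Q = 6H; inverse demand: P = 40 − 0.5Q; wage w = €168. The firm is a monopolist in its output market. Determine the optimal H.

Marginal revenue from the inverse demand is MR = 40 − Q.
The marginal product is MP_H = 6.
A monopolist hires until marginal revenue product equals the wage: MR·MP_H = w.
(40 − 6H)·6 = 168, so H = 2.

H* = 2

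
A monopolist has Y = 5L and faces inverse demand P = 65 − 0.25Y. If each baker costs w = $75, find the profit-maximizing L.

Marginal revenue from the inverse demand is MR = 65 − 0.5Y.
The marginal product is MP_L = 5.
A monopolist hires until marginal revenue product equals the wage: MR·MP_L = w.
(65 − 2.5L)·5 = 75, so L = 20.

L* = 20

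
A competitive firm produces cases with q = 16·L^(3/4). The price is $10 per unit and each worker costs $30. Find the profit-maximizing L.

L* = 256

MP_L = (3/4)·16·L^(-1/4) = 12·L^(-1/4).
Profit maximization for a price taker requires P·MP_L = w: 10·12·L^(-1/4) = 30.
So L^(-1/4) = 0.25, which gives L = 256.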